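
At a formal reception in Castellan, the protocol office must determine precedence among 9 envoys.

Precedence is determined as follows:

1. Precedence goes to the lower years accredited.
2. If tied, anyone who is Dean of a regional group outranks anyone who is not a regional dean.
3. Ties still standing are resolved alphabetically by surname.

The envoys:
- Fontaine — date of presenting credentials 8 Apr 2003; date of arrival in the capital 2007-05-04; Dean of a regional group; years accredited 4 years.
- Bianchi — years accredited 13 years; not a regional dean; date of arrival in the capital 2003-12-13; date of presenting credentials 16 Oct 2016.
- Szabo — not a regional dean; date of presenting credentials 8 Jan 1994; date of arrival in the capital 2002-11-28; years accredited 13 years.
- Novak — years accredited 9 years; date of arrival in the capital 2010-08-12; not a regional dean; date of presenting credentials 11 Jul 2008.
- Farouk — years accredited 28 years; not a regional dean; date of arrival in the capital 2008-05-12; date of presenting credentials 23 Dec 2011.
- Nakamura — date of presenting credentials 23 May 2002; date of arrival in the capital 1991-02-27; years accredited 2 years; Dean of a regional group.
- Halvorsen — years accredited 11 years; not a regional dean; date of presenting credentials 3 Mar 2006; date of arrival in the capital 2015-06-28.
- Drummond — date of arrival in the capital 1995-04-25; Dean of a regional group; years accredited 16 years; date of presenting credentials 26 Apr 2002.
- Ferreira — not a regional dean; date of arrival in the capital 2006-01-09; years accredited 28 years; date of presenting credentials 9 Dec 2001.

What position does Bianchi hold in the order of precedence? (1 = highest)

5

By years accredited (lower first): Nakamura (2 years); then Fontaine (4 years); then Novak (9 years); then Halvorsen (11 years); then Bianchi and Szabo (both 13 years); then Drummond (16 years); then Farouk and Ferreira (both 28 years).
Bianchi and Szabo are each not a regional dean, so the next rule applies.
Among Bianchi and Szabo, alphabetically by surname: Bianchi before Szabo.
Farouk and Ferreira are each not a regional dean, so the next rule applies.
Among Farouk and Ferreira, alphabetically by surname: Farouk before Ferreira.
Order: Nakamura, Fontaine, Novak, Halvorsen, Bianchi, Szabo, Drummond, Farouk, Ferreira. So position 5.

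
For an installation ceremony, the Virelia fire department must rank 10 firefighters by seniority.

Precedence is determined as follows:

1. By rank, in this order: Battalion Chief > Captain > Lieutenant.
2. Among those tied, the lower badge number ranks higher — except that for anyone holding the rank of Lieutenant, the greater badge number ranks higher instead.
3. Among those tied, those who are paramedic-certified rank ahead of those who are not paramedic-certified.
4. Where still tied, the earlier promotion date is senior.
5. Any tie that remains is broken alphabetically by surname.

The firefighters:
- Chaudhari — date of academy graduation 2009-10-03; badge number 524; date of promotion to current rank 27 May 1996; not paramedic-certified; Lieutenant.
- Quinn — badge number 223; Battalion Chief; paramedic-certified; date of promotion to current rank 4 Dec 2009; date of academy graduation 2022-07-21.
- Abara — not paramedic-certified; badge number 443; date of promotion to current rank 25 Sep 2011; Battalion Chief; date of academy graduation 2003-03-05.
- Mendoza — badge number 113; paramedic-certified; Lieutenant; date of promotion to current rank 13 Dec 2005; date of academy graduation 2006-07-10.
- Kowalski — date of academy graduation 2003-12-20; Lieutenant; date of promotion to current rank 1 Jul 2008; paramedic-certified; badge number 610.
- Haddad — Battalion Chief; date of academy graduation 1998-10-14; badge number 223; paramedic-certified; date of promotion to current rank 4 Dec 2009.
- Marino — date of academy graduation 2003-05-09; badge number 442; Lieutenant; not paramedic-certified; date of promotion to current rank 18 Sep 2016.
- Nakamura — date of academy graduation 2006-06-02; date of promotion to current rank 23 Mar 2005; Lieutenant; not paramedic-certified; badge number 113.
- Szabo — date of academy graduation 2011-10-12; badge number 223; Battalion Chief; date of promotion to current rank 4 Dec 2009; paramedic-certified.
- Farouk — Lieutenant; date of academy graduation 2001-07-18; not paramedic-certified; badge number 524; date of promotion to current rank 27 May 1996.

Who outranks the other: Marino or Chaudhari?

Chaudhari

By rank: Haddad, Quinn, Szabo and Abara (Battalion Chief); then Kowalski, Chaudhari, Farouk, Marino, Mendoza and Nakamura (Lieutenant).
Among Haddad, Quinn, Szabo and Abara, by badge number (lower first): Haddad, Quinn and Szabo (223) before Abara (443).
Haddad, Quinn and Szabo are each paramedic-certified, so the next rule applies.
Haddad, Quinn and Szabo all have date of promotion to current rank 4 Dec 2009, so the next rule applies.
Among Haddad, Quinn and Szabo, alphabetically by surname: Haddad before Quinn before Szabo.
Among Kowalski, Chaudhari, Farouk, Marino, Mendoza and Nakamura, by badge number (higher first) (reversed rule for this group): Kowalski (610) before Chaudhari and Farouk (524) before Marino (442) before Mendoza and Nakamura (113).
Chaudhari and Farouk are each not paramedic-certified, so the next rule applies.
Chaudhari and Farouk both have date of promotion to current rank 27 May 1996, so the next rule applies.
Among Chaudhari and Farouk, alphabetically by surname: Chaudhari before Farouk.
Among Mendoza and Nakamura, paramedic-certified before not paramedic-certified: Mendoza (paramedic-certified) before Nakamura (not paramedic-certified).
So Chaudhari takes precedence.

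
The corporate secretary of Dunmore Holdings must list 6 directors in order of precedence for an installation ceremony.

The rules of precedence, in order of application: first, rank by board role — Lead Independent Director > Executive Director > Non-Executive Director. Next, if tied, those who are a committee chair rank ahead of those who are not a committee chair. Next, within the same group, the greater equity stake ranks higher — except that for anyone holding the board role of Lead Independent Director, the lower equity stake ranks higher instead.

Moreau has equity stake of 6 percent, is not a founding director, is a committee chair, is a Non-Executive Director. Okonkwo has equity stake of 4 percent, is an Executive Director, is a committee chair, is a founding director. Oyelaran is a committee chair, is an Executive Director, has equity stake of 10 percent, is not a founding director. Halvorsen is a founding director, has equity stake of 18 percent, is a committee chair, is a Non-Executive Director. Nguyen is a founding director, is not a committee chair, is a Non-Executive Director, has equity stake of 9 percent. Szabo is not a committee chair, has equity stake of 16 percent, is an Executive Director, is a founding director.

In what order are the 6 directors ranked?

Oyelaran, Okonkwo, Szabo, Halvorsen, Moreau, Nguyen

By board role: Oyelaran, Okonkwo and Szabo (Executive Director); then Halvorsen, Moreau and Nguyen (Non-Executive Director).
Among Oyelaran, Okonkwo and Szabo, a committee chair before not a committee chair: Oyelaran and Okonkwo (a committee chair) before Szabo (not a committee chair).
Among Oyelaran and Okonkwo, by equity stake (higher first): Oyelaran (10 percent) before Okonkwo (4 percent).
Among Halvorsen, Moreau and Nguyen, a committee chair before not a committee chair: Halvorsen and Moreau (a committee chair) before Nguyen (not a committee chair).
Among Halvorsen and Moreau, by equity stake (higher first): Halvorsen (18 percent) before Moreau (6 percent).
Full order: Oyelaran, Okonkwo, Szabo, Halvorsen, Moreau, Nguyen.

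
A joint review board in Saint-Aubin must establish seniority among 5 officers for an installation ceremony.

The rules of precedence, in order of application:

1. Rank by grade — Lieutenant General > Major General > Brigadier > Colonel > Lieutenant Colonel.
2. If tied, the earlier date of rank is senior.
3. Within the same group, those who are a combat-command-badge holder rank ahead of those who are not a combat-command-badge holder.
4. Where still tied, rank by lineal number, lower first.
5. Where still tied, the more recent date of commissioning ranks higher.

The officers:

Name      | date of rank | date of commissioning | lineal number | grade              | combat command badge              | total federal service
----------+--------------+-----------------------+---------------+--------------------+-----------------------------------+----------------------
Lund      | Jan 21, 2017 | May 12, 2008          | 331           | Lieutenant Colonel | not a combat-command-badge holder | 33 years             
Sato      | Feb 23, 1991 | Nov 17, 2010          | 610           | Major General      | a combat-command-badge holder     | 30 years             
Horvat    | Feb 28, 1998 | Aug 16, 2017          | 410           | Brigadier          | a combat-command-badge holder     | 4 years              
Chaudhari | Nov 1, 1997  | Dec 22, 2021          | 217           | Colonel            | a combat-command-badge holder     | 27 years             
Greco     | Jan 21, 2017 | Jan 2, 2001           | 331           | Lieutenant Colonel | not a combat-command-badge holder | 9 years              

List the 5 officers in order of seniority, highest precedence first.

Sato, Horvat, Chaudhari, Lund, Greco

By grade: Sato (Major General); then Horvat (Brigadier); then Chaudhari (Colonel); then Lund and Greco (Lieutenant Colonel).
Lund and Greco both have date of rank Jan 21, 2017, so the next rule applies.
Lund and Greco are each not a combat-command-badge holder, so the next rule applies.
Lund and Greco both have lineal number 331, so the next rule applies.
Among Lund and Greco, by date of commissioning (later first): Lund (May 12, 2008) before Greco (Jan 2, 2001).
Full order: Sato, Horvat, Chaudhari, Lund, Greco.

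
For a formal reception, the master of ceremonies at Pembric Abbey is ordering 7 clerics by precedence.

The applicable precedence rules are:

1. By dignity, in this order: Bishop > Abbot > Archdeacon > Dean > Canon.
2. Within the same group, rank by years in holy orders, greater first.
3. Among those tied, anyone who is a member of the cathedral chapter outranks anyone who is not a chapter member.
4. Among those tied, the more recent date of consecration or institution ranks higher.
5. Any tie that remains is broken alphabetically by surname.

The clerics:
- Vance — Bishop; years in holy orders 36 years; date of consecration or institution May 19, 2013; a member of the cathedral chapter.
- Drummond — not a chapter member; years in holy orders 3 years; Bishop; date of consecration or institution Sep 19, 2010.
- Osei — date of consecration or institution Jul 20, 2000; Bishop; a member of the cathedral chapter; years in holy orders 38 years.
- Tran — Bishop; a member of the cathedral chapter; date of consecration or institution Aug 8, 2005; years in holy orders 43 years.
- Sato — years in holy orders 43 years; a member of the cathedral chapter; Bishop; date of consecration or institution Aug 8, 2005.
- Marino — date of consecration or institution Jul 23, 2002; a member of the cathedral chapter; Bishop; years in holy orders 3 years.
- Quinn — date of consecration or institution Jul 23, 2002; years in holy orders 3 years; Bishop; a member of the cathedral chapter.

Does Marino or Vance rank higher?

Vance

By dignity: Sato, Tran, Osei, Vance, Marino, Quinn and Drummond (Bishop).
Among Sato, Tran, Osei, Vance, Marino, Quinn and Drummond, by years in holy orders (higher first): Sato and Tran (43 years) before Osei (38 years) before Vance (36 years) before Marino, Quinn and Drummond (3 years).
Sato and Tran are each a member of the cathedral chapter, so the next rule applies.
Sato and Tran both have date of consecration or institution Aug 8, 2005, so the next rule applies.
Among Sato and Tran, alphabetically by surname: Sato before Tran.
Among Marino, Quinn and Drummond, a member of the cathedral chapter before not a chapter member: Marino and Quinn (a member of the cathedral chapter) before Drummond (not a chapter member).
Marino and Quinn both have date of consecration or institution Jul 23, 2002, so the next rule applies.
Among Marino and Quinn, alphabetically by surname: Marino before Quinn.
So Vance takes precedence.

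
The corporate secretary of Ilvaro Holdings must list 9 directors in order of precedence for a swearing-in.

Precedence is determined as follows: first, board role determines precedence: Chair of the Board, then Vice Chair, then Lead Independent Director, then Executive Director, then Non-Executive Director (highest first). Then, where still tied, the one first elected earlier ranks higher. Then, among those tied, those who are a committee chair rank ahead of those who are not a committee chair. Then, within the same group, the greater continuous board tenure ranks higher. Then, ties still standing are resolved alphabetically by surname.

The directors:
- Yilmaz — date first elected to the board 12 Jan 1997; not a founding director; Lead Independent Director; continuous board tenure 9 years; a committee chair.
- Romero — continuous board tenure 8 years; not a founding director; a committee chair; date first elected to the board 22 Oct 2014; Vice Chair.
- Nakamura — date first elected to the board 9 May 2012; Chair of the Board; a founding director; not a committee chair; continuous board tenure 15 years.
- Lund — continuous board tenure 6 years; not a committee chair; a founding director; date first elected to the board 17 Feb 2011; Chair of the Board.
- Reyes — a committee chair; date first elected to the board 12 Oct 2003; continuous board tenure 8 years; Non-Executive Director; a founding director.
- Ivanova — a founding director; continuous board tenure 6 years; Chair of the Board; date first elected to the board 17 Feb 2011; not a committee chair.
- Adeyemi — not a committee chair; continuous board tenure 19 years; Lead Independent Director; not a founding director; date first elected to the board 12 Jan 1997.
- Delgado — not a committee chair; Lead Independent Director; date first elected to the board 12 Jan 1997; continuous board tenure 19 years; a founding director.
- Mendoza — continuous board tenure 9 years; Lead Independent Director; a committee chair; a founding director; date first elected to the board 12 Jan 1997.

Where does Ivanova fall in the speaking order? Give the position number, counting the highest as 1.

1

By board role: Ivanova, Lund and Nakamura (Chair of the Board); then Romero (Vice Chair); then Mendoza, Yilmaz, Adeyemi and Delgado (Lead Independent Director); then Reyes (Non-Executive Director).
Among Ivanova, Lund and Nakamura, by date first elected to the board (earlier first): Ivanova and Lund (17 Feb 2011) before Nakamura (9 May 2012).
Ivanova and Lund are each not a committee chair, so the next rule applies.
Ivanova and Lund both have continuous board tenure 6 years, so the next rule applies.
Among Ivanova and Lund, alphabetically by surname: Ivanova before Lund.
Mendoza, Yilmaz, Adeyemi and Delgado all have date first elected to the board 12 Jan 1997, so the next rule applies.
Among Mendoza, Yilmaz, Adeyemi and Delgado, a committee chair before not a committee chair: Mendoza and Yilmaz (a committee chair) before Adeyemi and Delgado (not a committee chair).
Mendoza and Yilmaz both have continuous board tenure 9 years, so the next rule applies.
Among Mendoza and Yilmaz, alphabetically by surname: Mendoza before Yilmaz.
Adeyemi and Delgado both have continuous board tenure 19 years, so the next rule applies.
Among Adeyemi and Delgado, alphabetically by surname: Adeyemi before Delgado.
Order: Ivanova, Lund, Nakamura, Romero, Mendoza, Yilmaz, Adeyemi, Delgado, Reyes. So position 1.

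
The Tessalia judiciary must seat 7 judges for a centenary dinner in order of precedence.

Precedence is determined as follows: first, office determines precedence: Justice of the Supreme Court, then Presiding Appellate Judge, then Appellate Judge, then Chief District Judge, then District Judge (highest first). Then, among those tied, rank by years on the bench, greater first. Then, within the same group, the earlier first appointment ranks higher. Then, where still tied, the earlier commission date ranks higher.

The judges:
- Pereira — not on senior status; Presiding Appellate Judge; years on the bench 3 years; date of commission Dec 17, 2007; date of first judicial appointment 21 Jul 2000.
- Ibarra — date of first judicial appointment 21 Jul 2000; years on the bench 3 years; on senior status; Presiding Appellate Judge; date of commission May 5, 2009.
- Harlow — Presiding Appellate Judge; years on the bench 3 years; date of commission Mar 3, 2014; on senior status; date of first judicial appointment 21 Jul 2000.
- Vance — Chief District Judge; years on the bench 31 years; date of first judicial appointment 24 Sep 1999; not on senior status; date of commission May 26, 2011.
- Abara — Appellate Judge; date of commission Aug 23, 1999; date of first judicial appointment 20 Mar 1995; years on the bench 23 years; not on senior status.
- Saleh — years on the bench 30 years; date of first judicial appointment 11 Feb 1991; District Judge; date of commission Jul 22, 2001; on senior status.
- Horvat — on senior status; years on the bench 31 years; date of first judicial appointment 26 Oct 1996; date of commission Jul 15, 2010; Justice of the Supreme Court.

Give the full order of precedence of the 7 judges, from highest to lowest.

Horvat, Pereira, Ibarra, Harlow, Abara, Vance, Saleh

By office: Horvat (Justice of the Supreme Court); then Pereira, Ibarra and Harlow (Presiding Appellate Judge); then Abara (Appellate Judge); then Vance (Chief District Judge); then Saleh (District Judge).
Pereira, Ibarra and Harlow all have years on the bench 3 years, so the next rule applies.
Pereira, Ibarra and Harlow all have date of first judicial appointment 21 Jul 2000, so the next rule applies.
Among Pereira, Ibarra and Harlow, by date of commission (earlier first): Pereira (Dec 17, 2007) before Ibarra (May 5, 2009) before Harlow (Mar 3, 2014).
Full order: Horvat, Pereira, Ibarra, Harlow, Abara, Vance, Saleh.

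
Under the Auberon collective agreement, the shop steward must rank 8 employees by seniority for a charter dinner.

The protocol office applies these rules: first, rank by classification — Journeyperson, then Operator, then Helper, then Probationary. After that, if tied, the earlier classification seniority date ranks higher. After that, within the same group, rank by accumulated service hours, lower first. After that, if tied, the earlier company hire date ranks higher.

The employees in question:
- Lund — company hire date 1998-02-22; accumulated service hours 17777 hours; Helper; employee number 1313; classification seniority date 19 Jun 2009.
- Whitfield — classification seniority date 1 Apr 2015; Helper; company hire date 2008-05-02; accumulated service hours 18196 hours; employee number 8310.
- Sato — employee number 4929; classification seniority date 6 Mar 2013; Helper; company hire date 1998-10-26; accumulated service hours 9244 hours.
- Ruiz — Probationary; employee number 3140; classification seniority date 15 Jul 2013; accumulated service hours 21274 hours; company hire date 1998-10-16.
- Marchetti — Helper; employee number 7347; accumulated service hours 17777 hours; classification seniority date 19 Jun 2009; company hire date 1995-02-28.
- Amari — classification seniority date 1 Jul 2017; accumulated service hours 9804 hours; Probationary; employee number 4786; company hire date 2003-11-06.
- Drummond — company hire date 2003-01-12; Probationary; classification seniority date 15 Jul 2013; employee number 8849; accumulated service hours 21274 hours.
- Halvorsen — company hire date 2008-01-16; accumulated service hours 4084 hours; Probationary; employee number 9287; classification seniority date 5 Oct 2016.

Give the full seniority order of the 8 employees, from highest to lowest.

Marchetti, Lund, Sato, Whitfield, Ruiz, Drummond, Halvorsen, Amari

By classification: Marchetti, Lund, Sato and Whitfield (Helper); then Ruiz, Drummond, Halvorsen and Amari (Probationary).
Among Marchetti, Lund, Sato and Whitfield, by classification seniority date (earlier first): Marchetti and Lund (19 Jun 2009) before Sato (6 Mar 2013) before Whitfield (1 Apr 2015).
Marchetti and Lund both have accumulated service hours 17777 hours, so the next rule applies.
Among Marchetti and Lund, by company hire date (earlier first): Marchetti (1995-02-28) before Lund (1998-02-22).
Among Ruiz, Drummond, Halvorsen and Amari, by classification seniority date (earlier first): Ruiz and Drummond (15 Jul 2013) before Halvorsen (5 Oct 2016) before Amari (1 Jul 2017).
Ruiz and Drummond both have accumulated service hours 21274 hours, so the next rule applies.
Among Ruiz and Drummond, by company hire date (earlier first): Ruiz (1998-10-16) before Drummond (2003-01-12).
Full order: Marchetti, Lund, Sato, Whitfield, Ruiz, Drummond, Halvorsen, Amari.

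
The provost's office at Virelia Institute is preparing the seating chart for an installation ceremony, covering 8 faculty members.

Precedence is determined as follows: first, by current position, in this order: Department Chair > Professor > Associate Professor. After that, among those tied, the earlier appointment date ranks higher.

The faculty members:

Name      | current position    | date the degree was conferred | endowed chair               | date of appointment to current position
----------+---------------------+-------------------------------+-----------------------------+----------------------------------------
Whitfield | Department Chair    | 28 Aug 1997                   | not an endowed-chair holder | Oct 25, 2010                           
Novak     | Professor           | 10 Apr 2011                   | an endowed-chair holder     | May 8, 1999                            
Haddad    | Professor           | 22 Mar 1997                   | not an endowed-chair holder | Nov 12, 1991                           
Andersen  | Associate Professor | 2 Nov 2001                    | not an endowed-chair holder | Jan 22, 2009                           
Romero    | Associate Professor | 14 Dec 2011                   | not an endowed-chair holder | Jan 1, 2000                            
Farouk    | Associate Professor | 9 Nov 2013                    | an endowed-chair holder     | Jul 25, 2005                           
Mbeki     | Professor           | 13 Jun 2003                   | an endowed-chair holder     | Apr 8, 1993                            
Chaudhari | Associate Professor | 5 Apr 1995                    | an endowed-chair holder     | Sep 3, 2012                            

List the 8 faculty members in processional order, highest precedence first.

Whitfield, Haddad, Mbeki, Novak, Romero, Farouk, Andersen, Chaudhari

By current position: Whitfield (Department Chair); then Haddad, Mbeki and Novak (Professor); then Romero, Farouk, Andersen and Chaudhari (Associate Professor).
Among Haddad, Mbeki and Novak, by date of appointment to current position (earlier first): Haddad (Nov 12, 1991) before Mbeki (Apr 8, 1993) before Novak (May 8, 1999).
Among Romero, Farouk, Andersen and Chaudhari, by date of appointment to current position (earlier first): Romero (Jan 1, 2000) before Farouk (Jul 25, 2005) before Andersen (Jan 22, 2009) before Chaudhari (Sep 3, 2012).
Full order: Whitfield, Haddad, Mbeki, Novak, Romero, Farouk, Andersen, Chaudhari.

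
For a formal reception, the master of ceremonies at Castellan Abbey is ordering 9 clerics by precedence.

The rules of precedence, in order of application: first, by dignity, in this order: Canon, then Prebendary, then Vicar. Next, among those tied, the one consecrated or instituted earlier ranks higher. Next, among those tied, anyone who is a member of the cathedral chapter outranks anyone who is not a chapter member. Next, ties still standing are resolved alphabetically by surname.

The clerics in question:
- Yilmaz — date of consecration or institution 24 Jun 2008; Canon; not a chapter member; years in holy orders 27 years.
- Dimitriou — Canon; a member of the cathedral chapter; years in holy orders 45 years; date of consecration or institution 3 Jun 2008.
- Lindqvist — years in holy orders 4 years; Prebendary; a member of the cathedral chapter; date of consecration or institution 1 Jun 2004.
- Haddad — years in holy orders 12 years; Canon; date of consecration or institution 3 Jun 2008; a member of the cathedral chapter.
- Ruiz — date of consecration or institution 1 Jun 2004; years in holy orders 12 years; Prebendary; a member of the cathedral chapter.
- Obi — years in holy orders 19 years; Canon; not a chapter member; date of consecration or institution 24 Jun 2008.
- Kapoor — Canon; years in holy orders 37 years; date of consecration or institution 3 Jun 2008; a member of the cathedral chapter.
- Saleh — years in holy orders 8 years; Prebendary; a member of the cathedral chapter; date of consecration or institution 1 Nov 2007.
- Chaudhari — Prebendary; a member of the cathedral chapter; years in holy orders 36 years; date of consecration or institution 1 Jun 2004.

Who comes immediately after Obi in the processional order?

By dignity: Dimitriou, Haddad, Kapoor, Obi and Yilmaz (Canon); then Chaudhari, Lindqvist, Ruiz and Saleh (Prebendary).
Among Dimitriou, Haddad, Kapoor, Obi and Yilmaz, by date of consecration or institution (earlier first): Dimitriou, Haddad and Kapoor (3 Jun 2008) before Obi and Yilmaz (24 Jun 2008).
Dimitriou, Haddad and Kapoor are each a member of the cathedral chapter, so the next rule applies.
Among Dimitriou, Haddad and Kapoor, alphabetically by surname: Dimitriou before Haddad before Kapoor.
Obi and Yilmaz are each not a chapter member, so the next rule applies.
Among Obi and Yilmaz, alphabetically by surname: Obi before Yilmaz.
Among Chaudhari, Lindqvist, Ruiz and Saleh, by date of consecration or institution (earlier first): Chaudhari, Lindqvist and Ruiz (1 Jun 2004) before Saleh (1 Nov 2007).
Chaudhari, Lindqvist and Ruiz are each a member of the cathedral chapter, so the next rule applies.
Among Chaudhari, Lindqvist and Ruiz, alphabetically by surname: Chaudhari before Lindqvist before Ruiz.
Order: Dimitriou, Haddad, Kapoor, Obi, Yilmaz, Chaudhari, Lindqvist, Ruiz, Saleh.

Yilmaz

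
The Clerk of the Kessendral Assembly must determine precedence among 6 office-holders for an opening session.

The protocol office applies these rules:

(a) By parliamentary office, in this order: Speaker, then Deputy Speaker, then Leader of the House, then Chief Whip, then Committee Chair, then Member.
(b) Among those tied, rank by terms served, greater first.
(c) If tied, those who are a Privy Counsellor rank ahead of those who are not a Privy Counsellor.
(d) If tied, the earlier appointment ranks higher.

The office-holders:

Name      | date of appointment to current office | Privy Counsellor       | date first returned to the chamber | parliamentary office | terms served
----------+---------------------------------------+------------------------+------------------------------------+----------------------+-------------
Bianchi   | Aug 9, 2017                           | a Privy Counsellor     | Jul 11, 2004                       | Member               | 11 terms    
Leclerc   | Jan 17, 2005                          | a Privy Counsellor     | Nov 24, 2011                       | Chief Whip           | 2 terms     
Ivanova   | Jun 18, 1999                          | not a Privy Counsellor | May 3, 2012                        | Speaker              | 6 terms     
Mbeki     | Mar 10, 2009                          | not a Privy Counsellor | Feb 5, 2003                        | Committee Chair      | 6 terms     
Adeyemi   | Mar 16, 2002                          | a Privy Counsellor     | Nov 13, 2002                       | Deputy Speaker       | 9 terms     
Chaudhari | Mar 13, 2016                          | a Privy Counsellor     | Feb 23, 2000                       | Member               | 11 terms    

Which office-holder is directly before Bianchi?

By parliamentary office: Ivanova (Speaker); then Adeyemi (Deputy Speaker); then Leclerc (Chief Whip); then Mbeki (Committee Chair); then Chaudhari and Bianchi (Member).
Chaudhari and Bianchi both have terms served 11 terms, so the next rule applies.
Chaudhari and Bianchi are each a Privy Counsellor, so the next rule applies.
Among Chaudhari and Bianchi, by date of appointment to current office (earlier first): Chaudhari (Mar 13, 2016) before Bianchi (Aug 9, 2017).
Order: Ivanova, Adeyemi, Leclerc, Mbeki, Chaudhari, Bianchi.

Chaudhari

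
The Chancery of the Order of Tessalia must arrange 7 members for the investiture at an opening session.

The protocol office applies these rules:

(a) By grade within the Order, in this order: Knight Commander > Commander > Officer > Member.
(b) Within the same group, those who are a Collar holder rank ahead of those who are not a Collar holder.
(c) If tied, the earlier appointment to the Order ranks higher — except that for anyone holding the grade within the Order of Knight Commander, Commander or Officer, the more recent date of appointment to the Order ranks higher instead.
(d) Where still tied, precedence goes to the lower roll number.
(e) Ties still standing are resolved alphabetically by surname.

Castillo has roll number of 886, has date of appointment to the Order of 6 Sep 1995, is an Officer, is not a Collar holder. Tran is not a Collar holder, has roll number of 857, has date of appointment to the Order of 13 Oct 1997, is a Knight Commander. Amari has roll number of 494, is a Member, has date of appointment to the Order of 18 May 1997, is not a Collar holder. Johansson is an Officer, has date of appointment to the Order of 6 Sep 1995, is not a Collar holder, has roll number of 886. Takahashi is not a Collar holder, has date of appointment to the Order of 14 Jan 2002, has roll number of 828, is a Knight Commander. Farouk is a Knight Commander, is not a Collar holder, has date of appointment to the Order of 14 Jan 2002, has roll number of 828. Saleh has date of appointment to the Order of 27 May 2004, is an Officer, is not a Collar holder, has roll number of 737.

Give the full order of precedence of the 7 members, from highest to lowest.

By grade within the Order: Farouk, Takahashi and Tran (Knight Commander); then Saleh, Castillo and Johansson (Officer); then Amari (Member).
Farouk, Takahashi and Tran are each not a Collar holder, so the next rule applies.
Among Farouk, Takahashi and Tran, by date of appointment to the Order (later first) (reversed rule for this group): Farouk and Takahashi (14 Jan 2002) before Tran (13 Oct 1997).
Farouk and Takahashi both have roll number 828, so the next rule applies.
Among Farouk and Takahashi, alphabetically by surname: Farouk before Takahashi.
Saleh, Castillo and Johansson are each not a Collar holder, so the next rule applies.
Among Saleh, Castillo and Johansson, by date of appointment to the Order (later first) (reversed rule for this group): Saleh (27 May 2004) before Castillo and Johansson (6 Sep 1995).
Castillo and Johansson both have roll number 886, so the next rule applies.
Among Castillo and Johansson, alphabetically by surname: Castillo before Johansson.
Full order: Farouk, Takahashi, Tran, Saleh, Castillo, Johansson, Amari.

Farouk, Takahashi, Tran, Saleh, Castillo, Johansson, Amari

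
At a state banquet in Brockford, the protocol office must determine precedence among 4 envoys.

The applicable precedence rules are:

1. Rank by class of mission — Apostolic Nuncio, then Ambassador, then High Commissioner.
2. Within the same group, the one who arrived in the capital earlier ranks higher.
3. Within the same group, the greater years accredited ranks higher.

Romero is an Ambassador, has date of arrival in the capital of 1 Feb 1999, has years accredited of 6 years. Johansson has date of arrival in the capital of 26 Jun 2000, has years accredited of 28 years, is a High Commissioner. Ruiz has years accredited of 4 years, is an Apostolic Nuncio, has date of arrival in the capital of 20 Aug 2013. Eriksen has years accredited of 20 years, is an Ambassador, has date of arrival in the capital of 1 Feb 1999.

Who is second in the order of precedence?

By class of mission: Ruiz (Apostolic Nuncio); then Eriksen and Romero (Ambassador); then Johansson (High Commissioner).
Eriksen and Romero both have date of arrival in the capital 1 Feb 1999, so the next rule applies.
Among Eriksen and Romero, by years accredited (higher first): Eriksen (20 years) before Romero (6 years).
Order: Ruiz, Eriksen, Romero, Johansson.

Eriksen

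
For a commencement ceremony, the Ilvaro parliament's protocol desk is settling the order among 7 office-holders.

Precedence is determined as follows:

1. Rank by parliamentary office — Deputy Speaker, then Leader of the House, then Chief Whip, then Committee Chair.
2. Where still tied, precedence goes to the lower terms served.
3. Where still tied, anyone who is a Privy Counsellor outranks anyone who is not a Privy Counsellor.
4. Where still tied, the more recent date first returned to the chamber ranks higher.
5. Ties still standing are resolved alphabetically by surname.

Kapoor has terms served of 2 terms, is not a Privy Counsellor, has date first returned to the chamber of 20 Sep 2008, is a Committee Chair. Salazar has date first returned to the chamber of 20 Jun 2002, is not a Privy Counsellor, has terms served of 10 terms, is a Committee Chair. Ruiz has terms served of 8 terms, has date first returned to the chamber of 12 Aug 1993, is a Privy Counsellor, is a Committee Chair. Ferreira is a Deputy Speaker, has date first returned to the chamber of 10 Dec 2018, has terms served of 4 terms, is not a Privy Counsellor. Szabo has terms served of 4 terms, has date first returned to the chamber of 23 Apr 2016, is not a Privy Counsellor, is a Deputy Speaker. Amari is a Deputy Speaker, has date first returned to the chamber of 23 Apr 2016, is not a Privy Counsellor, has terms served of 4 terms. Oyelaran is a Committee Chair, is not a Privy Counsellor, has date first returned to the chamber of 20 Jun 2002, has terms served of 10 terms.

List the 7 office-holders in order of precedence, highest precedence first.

Ferreira, Amari, Szabo, Kapoor, Ruiz, Oyelaran, Salazar

By parliamentary office: Ferreira, Amari and Szabo (Deputy Speaker); then Kapoor, Ruiz, Oyelaran and Salazar (Committee Chair).
Ferreira, Amari and Szabo all have terms served 4 terms, so the next rule applies.
Ferreira, Amari and Szabo are each not a Privy Counsellor, so the next rule applies.
Among Ferreira, Amari and Szabo, by date first returned to the chamber (later first): Ferreira (10 Dec 2018) before Amari and Szabo (23 Apr 2016).
Among Amari and Szabo, alphabetically by surname: Amari before Szabo.
Among Kapoor, Ruiz, Oyelaran and Salazar, by terms served (lower first): Kapoor (2 terms) before Ruiz (8 terms) before Oyelaran and Salazar (10 terms).
Oyelaran and Salazar are each not a Privy Counsellor, so the next rule applies.
Oyelaran and Salazar both have date first returned to the chamber 20 Jun 2002, so the next rule applies.
Among Oyelaran and Salazar, alphabetically by surname: Oyelaran before Salazar.
Full order: Ferreira, Amari, Szabo, Kapoor, Ruiz, Oyelaran, Salazar.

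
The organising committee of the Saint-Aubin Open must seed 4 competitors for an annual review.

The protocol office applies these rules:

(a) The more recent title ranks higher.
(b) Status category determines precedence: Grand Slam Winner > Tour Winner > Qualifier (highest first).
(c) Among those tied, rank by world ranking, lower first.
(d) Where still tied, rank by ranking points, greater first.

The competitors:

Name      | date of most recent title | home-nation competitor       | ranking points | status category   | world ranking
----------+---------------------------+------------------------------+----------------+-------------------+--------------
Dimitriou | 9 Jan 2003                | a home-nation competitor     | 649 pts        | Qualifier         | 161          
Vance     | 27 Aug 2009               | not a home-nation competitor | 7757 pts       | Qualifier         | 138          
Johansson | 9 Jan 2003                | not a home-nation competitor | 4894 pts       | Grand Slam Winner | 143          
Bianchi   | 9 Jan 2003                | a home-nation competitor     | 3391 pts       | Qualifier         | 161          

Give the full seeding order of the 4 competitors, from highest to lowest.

Vance, Johansson, Bianchi, Dimitriou

By date of most recent title (later first): Vance (27 Aug 2009); then Johansson, Bianchi and Dimitriou (each 9 Jan 2003).
Among Johansson, Bianchi and Dimitriou, by status category: Johansson (Grand Slam Winner) before Bianchi and Dimitriou (Qualifier).
Bianchi and Dimitriou both have world ranking 161, so the next rule applies.
Among Bianchi and Dimitriou, by ranking points (higher first): Bianchi (3391 pts) before Dimitriou (649 pts).
Full order: Vance, Johansson, Bianchi, Dimitriou.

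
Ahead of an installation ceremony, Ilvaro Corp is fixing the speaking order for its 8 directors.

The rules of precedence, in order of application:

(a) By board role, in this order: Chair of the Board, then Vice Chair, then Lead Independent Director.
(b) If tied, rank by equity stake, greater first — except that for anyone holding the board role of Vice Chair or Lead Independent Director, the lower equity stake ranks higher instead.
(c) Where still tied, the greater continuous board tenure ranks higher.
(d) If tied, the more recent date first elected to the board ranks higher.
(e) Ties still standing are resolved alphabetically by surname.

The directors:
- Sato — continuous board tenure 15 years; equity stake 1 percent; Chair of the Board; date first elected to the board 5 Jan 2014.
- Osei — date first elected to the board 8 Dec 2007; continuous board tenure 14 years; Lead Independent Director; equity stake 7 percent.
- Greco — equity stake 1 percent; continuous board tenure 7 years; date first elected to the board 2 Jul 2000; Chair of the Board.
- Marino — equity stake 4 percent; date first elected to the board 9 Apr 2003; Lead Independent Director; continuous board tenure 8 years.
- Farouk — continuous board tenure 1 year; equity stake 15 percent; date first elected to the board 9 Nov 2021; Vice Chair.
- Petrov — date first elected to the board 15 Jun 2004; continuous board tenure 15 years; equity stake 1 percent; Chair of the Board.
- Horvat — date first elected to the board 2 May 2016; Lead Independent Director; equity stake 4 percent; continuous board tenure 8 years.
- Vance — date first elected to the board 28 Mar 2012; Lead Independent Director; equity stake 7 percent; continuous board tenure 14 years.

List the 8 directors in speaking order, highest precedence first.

By board role: Sato, Petrov and Greco (Chair of the Board); then Farouk (Vice Chair); then Horvat, Marino, Vance and Osei (Lead Independent Director).
Sato, Petrov and Greco all have equity stake 1 percent, so the next rule applies.
Among Sato, Petrov and Greco, by continuous board tenure (higher first): Sato and Petrov (15 years) before Greco (7 years).
Among Sato and Petrov, by date first elected to the board (later first): Sato (5 Jan 2014) before Petrov (15 Jun 2004).
Among Horvat, Marino, Vance and Osei, by equity stake (lower first) (reversed rule for this group): Horvat and Marino (4 percent) before Vance and Osei (7 percent).
Horvat and Marino both have continuous board tenure 8 years, so the next rule applies.
Among Horvat and Marino, by date first elected to the board (later first): Horvat (2 May 2016) before Marino (9 Apr 2003).
Vance and Osei both have continuous board tenure 14 years, so the next rule applies.
Among Vance and Osei, by date first elected to the board (later first): Vance (28 Mar 2012) before Osei (8 Dec 2007).
Full order: Sato, Petrov, Greco, Farouk, Horvat, Marino, Vance, Osei.

Sato, Petrov, Greco, Farouk, Horvat, Marino, Vance, Osei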